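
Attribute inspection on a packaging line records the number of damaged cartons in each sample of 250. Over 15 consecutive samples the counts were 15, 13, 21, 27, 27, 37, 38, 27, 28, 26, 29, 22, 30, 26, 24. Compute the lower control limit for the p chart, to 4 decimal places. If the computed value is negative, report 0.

0.0461

p̄ = Σdᵢ / (k·n) = 390 / (15 × 250) = 0.10400
LCL = p̄ − 3·√(p̄(1−p̄)/n) = 0.10400 − 3 × 0.01931 = 0.04608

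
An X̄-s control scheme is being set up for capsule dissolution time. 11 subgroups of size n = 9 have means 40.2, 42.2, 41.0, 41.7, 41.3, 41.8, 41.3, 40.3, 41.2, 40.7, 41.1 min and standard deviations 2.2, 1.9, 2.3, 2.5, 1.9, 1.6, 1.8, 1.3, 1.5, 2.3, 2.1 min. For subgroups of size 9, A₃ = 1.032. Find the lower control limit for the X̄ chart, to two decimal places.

X̄̄ = (40.2 + 42.2 + 41.0 + 41.7 + 41.3 + 41.8 + 41.3 + 40.3 + 41.2 + 40.7 + 41.1) / 11 = 41.1636
s̄ = (2.2 + 1.9 + 2.3 + 2.5 + 1.9 + 1.6 + 1.8 + 1.3 + 1.5 + 2.3 + 2.1) / 11 = 1.9455
LCL = X̄̄ − A₃·s̄ = 41.1636 − 1.032 × 1.9455 = 39.1559

39.16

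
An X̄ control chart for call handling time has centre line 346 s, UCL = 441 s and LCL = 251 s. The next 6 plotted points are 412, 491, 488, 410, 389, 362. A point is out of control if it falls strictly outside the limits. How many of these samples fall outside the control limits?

2

Compare each point to [251, 441]: sample 2 = 491 > UCL; sample 3 = 488 > UCL.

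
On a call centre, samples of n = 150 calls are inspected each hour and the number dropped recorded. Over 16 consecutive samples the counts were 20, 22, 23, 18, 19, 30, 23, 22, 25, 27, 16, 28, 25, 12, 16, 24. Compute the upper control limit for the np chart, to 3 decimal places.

34.843

p̄ = Σdᵢ / (k·n) = 350 / (16 × 150) = 0.14583
UCL = np̄ + 3·√(np̄(1−p̄)) = 21.8750 + 3 × √(21.8750×0.85417) = 21.8750 + 3 × 4.3226 = 34.8428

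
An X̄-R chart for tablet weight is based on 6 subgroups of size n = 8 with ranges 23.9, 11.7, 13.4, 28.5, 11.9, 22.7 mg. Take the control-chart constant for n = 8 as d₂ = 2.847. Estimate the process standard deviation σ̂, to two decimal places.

R̄ = (23.9 + 11.7 + 13.4 + 28.5 + 11.9 + 22.7) / 6 = 18.6833
σ̂ = R̄ / d₂ = 18.6833 / 2.847 = 6.5625

6.56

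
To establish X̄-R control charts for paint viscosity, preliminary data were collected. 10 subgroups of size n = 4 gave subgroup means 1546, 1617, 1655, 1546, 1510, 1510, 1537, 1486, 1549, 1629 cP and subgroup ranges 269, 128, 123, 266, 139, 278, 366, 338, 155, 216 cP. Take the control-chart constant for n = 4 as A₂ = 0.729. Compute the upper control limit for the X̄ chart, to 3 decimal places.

X̄̄ = (1546 + 1617 + 1655 + 1546 + 1510 + 1510 + 1537 + 1486 + 1549 + 1629) / 10 = 15585.0000 / 10 = 1558.5000
R̄ = (269 + 128 + 123 + 266 + 139 + 278 + 366 + 338 + 155 + 216) / 10 = 2278.0000 / 10 = 227.8000
UCL = X̄̄ + A₂·R̄ = 1558.5000 + 0.729 × 227.8000 = 1724.5662

1724.566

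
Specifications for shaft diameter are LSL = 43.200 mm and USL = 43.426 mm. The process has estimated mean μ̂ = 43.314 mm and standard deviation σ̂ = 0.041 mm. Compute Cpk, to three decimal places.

0.911

Cpu = (USL − μ̂) / (3σ̂) = (43.426 − 43.314) / (3 × 0.041) = 0.9106; Cpl = (μ̂ − LSL) / (3σ̂) = (43.314 − 43.200) / (3 × 0.041) = 0.9268; Cpk = min(Cpu, Cpl) = 0.9106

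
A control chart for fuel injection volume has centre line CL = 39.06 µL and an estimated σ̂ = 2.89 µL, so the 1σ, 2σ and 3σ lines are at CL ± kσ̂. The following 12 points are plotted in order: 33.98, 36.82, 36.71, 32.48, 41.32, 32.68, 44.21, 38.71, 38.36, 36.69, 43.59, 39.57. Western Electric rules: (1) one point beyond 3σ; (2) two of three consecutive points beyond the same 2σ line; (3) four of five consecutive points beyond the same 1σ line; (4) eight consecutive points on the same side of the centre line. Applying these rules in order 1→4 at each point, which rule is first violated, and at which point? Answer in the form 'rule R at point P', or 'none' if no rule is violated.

rule 2 at point 6

Zone of each point (C = within 1σ̂, B = 1σ̂–2σ̂, A = 2σ̂–3σ̂, * = beyond 3σ̂; sign = side of CL): 1:-B, 2:-C, 3:-C, 4:-A, 5:+C, 6:-A, 7:+B, 8:-C, 9:-C, 10:-C, 11:+B, 12:+C
Rule 2 (two of three consecutive points beyond the same 2σ limit) is satisfied at point 6.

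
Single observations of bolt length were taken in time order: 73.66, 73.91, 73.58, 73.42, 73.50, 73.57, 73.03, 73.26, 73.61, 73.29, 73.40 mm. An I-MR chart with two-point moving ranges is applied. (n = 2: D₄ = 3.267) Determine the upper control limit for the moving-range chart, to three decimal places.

Moving ranges: 0.25, 0.33, 0.16, 0.08, 0.07, 0.54, 0.23, 0.35, 0.32, 0.11; M̄R̄ = 2.4400 / 10 = 0.2440
UCL_MR = D₄·M̄R̄ = 3.267 × 0.2440 = 0.7971

0.797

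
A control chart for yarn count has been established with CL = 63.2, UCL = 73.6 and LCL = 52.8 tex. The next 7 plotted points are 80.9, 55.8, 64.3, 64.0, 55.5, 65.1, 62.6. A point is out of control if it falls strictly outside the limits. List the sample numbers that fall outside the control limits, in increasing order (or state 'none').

1

Compare each point to [52.8, 73.6]: sample 1 = 80.9 > UCL.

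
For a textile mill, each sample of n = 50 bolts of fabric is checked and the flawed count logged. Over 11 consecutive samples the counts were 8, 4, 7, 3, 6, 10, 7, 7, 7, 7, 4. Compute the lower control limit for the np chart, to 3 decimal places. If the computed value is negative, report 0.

0.000

p̄ = Σdᵢ / (k·n) = 70 / (11 × 50) = 0.12727
LCL = np̄ − 3·√(np̄(1−p̄)) = 6.3636 − 3 × 2.3566 = -0.7063 → 0 (negative, so LCL = 0)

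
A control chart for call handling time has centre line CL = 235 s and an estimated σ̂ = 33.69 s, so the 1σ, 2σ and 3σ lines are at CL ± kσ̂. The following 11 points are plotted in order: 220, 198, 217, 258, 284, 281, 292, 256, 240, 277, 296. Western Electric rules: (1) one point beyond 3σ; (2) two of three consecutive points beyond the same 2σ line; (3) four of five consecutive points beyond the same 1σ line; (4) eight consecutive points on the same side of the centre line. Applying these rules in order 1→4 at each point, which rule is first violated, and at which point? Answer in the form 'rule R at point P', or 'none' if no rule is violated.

rule 4 at point 11

Zone of each point (C = within 1σ̂, B = 1σ̂–2σ̂, A = 2σ̂–3σ̂, * = beyond 3σ̂; sign = side of CL): 1:-C, 2:-B, 3:-C, 4:+C, 5:+B, 6:+B, 7:+B, 8:+C, 9:+C, 10:+B, 11:+B
Rule 4 (eight consecutive points on the same side of the centre line) is satisfied at point 11.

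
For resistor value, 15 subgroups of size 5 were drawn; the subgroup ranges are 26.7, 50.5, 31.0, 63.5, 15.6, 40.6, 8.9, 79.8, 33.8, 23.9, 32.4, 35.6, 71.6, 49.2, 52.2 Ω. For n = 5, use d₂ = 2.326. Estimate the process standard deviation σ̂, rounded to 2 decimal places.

17.64

R̄ = (26.7 + 50.5 + 31.0 + 63.5 + 15.6 + 40.6 + 8.9 + 79.8 + 33.8 + 23.9 + 32.4 + 35.6 + 71.6 + 49.2 + 52.2) / 15 = 41.0200
σ̂ = R̄ / d₂ = 41.0200 / 2.326 = 17.6354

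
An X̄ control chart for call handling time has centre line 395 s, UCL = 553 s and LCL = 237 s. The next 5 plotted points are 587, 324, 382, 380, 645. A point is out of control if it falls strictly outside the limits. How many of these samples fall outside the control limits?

Compare each point to [237, 553]: sample 1 = 587 > UCL; sample 5 = 645 > UCL.

2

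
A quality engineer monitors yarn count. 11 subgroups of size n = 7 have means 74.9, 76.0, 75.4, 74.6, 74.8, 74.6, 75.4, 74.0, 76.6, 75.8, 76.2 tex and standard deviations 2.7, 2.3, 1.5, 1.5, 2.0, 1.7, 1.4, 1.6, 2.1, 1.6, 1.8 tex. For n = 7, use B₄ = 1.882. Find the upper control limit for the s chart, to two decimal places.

3.46

s̄ = (2.7 + 2.3 + 1.5 + 1.5 + 2.0 + 1.7 + 1.4 + 1.6 + 2.1 + 1.6 + 1.8) / 11 = 1.8364
UCL_s = B₄·s̄ = 1.882 × 1.8364 = 3.4560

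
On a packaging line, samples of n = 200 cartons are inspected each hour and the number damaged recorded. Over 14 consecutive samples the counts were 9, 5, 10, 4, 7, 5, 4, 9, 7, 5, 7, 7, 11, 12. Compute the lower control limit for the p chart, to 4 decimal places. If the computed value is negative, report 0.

0.0000

p̄ = Σdᵢ / (k·n) = 102 / (14 × 200) = 0.03643
LCL = p̄ − 3·√(p̄(1−p̄)/n) = 0.03643 − 3 × 0.01325 = -0.00332 → 0 (negative, so LCL = 0)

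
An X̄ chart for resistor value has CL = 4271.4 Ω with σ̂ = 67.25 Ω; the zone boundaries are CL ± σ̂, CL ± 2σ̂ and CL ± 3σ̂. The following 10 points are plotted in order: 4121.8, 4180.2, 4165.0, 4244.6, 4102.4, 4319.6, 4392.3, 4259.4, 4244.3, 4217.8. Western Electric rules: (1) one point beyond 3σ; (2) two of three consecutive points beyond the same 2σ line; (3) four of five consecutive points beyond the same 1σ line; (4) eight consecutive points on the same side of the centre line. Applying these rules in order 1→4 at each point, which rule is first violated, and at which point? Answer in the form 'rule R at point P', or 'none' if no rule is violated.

Zone of each point (C = within 1σ̂, B = 1σ̂–2σ̂, A = 2σ̂–3σ̂, * = beyond 3σ̂; sign = side of CL): 1:-A, 2:-B, 3:-B, 4:-C, 5:-A, 6:+C, 7:+B, 8:-C, 9:-C, 10:-C
Rule 3 (four of five consecutive points beyond the same 1σ limit) is satisfied at point 5.

rule 3 at point 5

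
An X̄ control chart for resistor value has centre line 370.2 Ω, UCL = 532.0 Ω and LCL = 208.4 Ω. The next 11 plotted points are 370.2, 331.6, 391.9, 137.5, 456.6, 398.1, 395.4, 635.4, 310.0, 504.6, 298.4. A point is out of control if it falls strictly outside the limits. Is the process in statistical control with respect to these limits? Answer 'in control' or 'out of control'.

Compare each point to [208.4, 532.0]: sample 4 = 137.5 < LCL; sample 8 = 635.4 > UCL.

out of control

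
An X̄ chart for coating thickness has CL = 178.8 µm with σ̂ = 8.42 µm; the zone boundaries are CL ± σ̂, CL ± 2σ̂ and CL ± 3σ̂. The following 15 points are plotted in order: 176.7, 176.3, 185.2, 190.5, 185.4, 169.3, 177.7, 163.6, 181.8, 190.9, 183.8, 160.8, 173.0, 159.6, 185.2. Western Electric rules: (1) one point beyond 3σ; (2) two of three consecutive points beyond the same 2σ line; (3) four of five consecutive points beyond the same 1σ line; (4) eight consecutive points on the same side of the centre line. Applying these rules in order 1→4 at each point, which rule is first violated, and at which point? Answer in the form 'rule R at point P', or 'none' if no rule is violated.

rule 2 at point 14

Zone of each point (C = within 1σ̂, B = 1σ̂–2σ̂, A = 2σ̂–3σ̂, * = beyond 3σ̂; sign = side of CL): 1:-C, 2:-C, 3:+C, 4:+B, 5:+C, 6:-B, 7:-C, 8:-B, 9:+C, 10:+B, 11:+C, 12:-A, 13:-C, 14:-A, 15:+C
Rule 2 (two of three consecutive points beyond the same 2σ limit) is satisfied at point 14.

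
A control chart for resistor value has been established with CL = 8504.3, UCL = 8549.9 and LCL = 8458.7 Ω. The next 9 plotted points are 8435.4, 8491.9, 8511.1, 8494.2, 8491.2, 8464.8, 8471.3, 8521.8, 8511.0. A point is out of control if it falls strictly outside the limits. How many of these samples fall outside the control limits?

Compare each point to [8458.7, 8549.9]: sample 1 = 8435.4 < LCL.

1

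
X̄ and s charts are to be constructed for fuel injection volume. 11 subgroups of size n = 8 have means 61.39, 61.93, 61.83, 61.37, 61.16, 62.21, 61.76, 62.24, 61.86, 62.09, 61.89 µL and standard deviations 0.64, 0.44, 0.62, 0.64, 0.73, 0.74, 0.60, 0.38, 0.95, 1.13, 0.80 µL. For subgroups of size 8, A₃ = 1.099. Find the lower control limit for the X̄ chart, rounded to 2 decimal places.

61.03

X̄̄ = (61.39 + 61.93 + 61.83 + 61.37 + 61.16 + 62.21 + 61.76 + 62.24 + 61.86 + 62.09 + 61.89) / 11 = 61.7936
s̄ = (0.64 + 0.44 + 0.62 + 0.64 + 0.73 + 0.74 + 0.60 + 0.38 + 0.95 + 1.13 + 0.80) / 11 = 0.6973
LCL = X̄̄ − A₃·s̄ = 61.7936 − 1.099 × 0.6973 = 61.0273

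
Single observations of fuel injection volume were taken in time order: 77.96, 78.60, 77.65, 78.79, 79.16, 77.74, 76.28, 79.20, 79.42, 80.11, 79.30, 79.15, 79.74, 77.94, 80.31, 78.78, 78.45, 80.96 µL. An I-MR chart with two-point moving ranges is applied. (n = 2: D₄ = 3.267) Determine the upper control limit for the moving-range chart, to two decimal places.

3.82

Moving ranges: 0.64, 0.95, 1.14, 0.37, 1.42, 1.46, 2.92, 0.22, 0.69, 0.81, 0.15, 0.59, 1.80, 2.37, 1.53, 0.33, 2.51; M̄R̄ = 19.9000 / 17 = 1.1706
UCL_MR = D₄·M̄R̄ = 3.267 × 1.1706 = 3.8243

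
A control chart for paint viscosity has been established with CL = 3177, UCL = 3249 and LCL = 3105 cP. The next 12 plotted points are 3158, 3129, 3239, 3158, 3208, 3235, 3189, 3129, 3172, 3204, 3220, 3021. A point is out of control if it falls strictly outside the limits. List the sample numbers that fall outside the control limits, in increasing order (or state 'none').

Compare each point to [3105, 3249]: sample 12 = 3021 < LCL.

12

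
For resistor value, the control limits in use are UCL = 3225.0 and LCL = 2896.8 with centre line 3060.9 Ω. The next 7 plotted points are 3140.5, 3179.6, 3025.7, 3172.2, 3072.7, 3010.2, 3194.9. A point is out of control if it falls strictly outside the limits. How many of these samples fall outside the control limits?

0

All 7 points lie within [2896.8, 3225.0].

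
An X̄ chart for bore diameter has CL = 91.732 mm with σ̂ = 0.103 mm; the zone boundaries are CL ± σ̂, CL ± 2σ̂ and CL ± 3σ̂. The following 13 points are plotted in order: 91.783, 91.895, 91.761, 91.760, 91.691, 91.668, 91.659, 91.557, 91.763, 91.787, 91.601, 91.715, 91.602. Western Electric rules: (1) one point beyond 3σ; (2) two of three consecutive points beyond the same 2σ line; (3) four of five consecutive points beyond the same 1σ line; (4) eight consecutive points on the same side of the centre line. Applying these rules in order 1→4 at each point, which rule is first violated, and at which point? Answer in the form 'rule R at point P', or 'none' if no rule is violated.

Zone of each point (C = within 1σ̂, B = 1σ̂–2σ̂, A = 2σ̂–3σ̂, * = beyond 3σ̂; sign = side of CL): 1:+C, 2:+B, 3:+C, 4:+C, 5:-C, 6:-C, 7:-C, 8:-B, 9:+C, 10:+C, 11:-B, 12:-C, 13:-B
No rule fires across all 13 points.

none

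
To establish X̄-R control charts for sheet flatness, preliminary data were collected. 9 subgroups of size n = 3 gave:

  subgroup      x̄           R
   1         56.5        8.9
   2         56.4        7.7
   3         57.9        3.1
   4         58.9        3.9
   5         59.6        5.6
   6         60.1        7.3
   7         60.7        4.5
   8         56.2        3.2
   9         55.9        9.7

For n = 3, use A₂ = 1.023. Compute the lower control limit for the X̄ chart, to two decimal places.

51.90

X̄̄ = (56.5 + 56.4 + 57.9 + 58.9 + 59.6 + 60.1 + 60.7 + 56.2 + 55.9) / 9 = 522.2000 / 9 = 58.0222
R̄ = (8.9 + 7.7 + 3.1 + 3.9 + 5.6 + 7.3 + 4.5 + 3.2 + 9.7) / 9 = 53.9000 / 9 = 5.9889
LCL = X̄̄ − A₂·R̄ = 58.0222 − 1.023 × 5.9889 = 51.8956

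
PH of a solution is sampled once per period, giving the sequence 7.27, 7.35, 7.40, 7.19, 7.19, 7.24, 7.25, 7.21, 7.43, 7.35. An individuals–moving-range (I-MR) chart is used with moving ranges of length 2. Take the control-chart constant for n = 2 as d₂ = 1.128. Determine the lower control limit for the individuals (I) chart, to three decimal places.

X̄ = (7.27 + 7.35 + 7.40 + 7.19 + 7.19 + 7.24 + 7.25 + 7.21 + 7.43 + 7.35) / 10 = 7.2880
Moving ranges: 0.08, 0.05, 0.21, 0.00, 0.05, 0.01, 0.04, 0.22, 0.08; M̄R̄ = 0.7400 / 9 = 0.0822
LCL = X̄ − 3·M̄R̄/d₂ = 7.2880 − 3 × 0.0822 / 1.128 = 7.0693

7.069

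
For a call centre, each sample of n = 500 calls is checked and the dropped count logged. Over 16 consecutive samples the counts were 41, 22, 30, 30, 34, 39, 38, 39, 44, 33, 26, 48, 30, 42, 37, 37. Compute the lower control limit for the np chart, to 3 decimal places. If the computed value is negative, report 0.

18.369

p̄ = Σdᵢ / (k·n) = 570 / (16 × 500) = 0.07125
LCL = np̄ − 3·√(np̄(1−p̄)) = 35.6250 − 3 × 5.7521 = 18.3687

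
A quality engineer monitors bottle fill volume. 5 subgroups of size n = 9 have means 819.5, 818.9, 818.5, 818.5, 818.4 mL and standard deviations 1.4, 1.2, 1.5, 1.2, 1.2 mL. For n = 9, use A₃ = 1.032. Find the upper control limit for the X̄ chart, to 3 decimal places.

820.102

X̄̄ = (819.5 + 818.9 + 818.5 + 818.5 + 818.4) / 5 = 818.7600
s̄ = (1.4 + 1.2 + 1.5 + 1.2 + 1.2) / 5 = 1.3000
UCL = X̄̄ + A₃·s̄ = 818.7600 + 1.032 × 1.3000 = 820.1016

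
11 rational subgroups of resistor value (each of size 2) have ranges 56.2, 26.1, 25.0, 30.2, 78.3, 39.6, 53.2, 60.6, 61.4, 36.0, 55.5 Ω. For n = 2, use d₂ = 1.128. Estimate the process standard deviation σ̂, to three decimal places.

R̄ = (56.2 + 26.1 + 25.0 + 30.2 + 78.3 + 39.6 + 53.2 + 60.6 + 61.4 + 36.0 + 55.5) / 11 = 47.4636
σ̂ = R̄ / d₂ = 47.4636 / 1.128 = 42.0777

42.078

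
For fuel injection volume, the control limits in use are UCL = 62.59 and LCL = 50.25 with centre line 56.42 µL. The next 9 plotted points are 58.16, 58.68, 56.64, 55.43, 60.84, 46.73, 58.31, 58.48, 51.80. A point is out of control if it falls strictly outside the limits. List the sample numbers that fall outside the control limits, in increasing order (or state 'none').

Compare each point to [50.25, 62.59]: sample 6 = 46.73 < LCL.

6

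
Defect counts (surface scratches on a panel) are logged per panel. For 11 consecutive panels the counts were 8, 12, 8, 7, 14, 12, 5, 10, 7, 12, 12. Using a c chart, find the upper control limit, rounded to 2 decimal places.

19.08

c̄ = (8 + 12 + 8 + 7 + 14 + 12 + 5 + 10 + 7 + 12 + 12) / 11 = 107 / 11 = 9.7273
UCL = c̄ + 3√c̄ = 9.7273 + 3 × √9.7273 = 9.7273 + 3 × 3.1189 = 19.0838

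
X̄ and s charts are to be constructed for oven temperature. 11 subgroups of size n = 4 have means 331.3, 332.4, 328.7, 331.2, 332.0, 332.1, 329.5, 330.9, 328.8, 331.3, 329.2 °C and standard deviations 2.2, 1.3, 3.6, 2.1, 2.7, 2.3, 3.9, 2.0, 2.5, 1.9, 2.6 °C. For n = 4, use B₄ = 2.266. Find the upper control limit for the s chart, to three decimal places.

5.583

s̄ = (2.2 + 1.3 + 3.6 + 2.1 + 2.7 + 2.3 + 3.9 + 2.0 + 2.5 + 1.9 + 2.6) / 11 = 2.4636
UCL_s = B₄·s̄ = 2.266 × 2.4636 = 5.5826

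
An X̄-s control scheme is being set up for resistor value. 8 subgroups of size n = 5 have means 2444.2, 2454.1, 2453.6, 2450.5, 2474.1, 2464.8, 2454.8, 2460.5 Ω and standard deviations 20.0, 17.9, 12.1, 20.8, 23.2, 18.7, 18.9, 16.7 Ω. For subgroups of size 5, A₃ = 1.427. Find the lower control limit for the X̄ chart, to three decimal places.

X̄̄ = (2444.2 + 2454.1 + 2453.6 + 2450.5 + 2474.1 + 2464.8 + 2454.8 + 2460.5) / 8 = 2457.0750
s̄ = (20.0 + 17.9 + 12.1 + 20.8 + 23.2 + 18.7 + 18.9 + 16.7) / 8 = 18.5375
LCL = X̄̄ − A₃·s̄ = 2457.0750 − 1.427 × 18.5375 = 2430.6220

2430.622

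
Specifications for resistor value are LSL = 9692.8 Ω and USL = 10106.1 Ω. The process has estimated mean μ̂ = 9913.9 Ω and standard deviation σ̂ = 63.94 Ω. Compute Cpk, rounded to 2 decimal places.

1.00

Cpu = (USL − μ̂) / (3σ̂) = (10106.1 − 9913.9) / (3 × 63.94) = 1.0020; Cpl = (μ̂ − LSL) / (3σ̂) = (9913.9 − 9692.8) / (3 × 63.94) = 1.1526; Cpk = min(Cpu, Cpl) = 1.0020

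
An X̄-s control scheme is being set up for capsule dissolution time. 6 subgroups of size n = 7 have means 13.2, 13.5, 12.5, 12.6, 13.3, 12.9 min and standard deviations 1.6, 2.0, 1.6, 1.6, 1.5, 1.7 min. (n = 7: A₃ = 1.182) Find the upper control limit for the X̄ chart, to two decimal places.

X̄̄ = (13.2 + 13.5 + 12.5 + 12.6 + 13.3 + 12.9) / 6 = 13.0000
s̄ = (1.6 + 2.0 + 1.6 + 1.6 + 1.5 + 1.7) / 6 = 1.6667
UCL = X̄̄ + A₃·s̄ = 13.0000 + 1.182 × 1.6667 = 14.9700

14.97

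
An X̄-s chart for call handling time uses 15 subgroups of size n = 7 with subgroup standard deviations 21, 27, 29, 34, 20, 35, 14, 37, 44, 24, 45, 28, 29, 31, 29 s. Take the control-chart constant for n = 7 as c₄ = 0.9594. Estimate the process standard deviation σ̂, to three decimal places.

s̄ = (21 + 27 + 29 + 34 + 20 + 35 + 14 + 37 + 44 + 24 + 45 + 28 + 29 + 31 + 29) / 15 = 29.8000
σ̂ = s̄ / c₄ = 29.8000 / 0.9594 = 31.0611

31.061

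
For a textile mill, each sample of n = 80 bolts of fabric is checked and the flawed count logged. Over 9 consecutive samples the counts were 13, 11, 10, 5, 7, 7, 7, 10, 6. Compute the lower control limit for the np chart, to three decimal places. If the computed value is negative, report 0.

p̄ = Σdᵢ / (k·n) = 76 / (9 × 80) = 0.10556
LCL = np̄ − 3·√(np̄(1−p̄)) = 8.4444 − 3 × 2.7483 = 0.1996

0.200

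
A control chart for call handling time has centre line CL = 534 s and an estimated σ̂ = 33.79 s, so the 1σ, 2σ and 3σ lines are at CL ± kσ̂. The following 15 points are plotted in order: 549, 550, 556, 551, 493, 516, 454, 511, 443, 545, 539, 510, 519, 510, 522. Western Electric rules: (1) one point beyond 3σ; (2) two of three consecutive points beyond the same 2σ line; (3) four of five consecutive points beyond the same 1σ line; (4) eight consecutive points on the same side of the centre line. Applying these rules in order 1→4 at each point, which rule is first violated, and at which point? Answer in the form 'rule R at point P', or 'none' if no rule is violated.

Zone of each point (C = within 1σ̂, B = 1σ̂–2σ̂, A = 2σ̂–3σ̂, * = beyond 3σ̂; sign = side of CL): 1:+C, 2:+C, 3:+C, 4:+C, 5:-B, 6:-C, 7:-A, 8:-C, 9:-A, 10:+C, 11:+C, 12:-C, 13:-C, 14:-C, 15:-C
Rule 2 (two of three consecutive points beyond the same 2σ limit) is satisfied at point 9.

rule 2 at point 9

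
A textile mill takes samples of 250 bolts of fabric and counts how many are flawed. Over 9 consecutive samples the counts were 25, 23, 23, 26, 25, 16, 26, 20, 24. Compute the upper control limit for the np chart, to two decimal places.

36.85

p̄ = Σdᵢ / (k·n) = 208 / (9 × 250) = 0.09244
UCL = np̄ + 3·√(np̄(1−p̄)) = 23.1111 + 3 × √(23.1111×0.90756) = 23.1111 + 3 × 4.5798 = 36.8505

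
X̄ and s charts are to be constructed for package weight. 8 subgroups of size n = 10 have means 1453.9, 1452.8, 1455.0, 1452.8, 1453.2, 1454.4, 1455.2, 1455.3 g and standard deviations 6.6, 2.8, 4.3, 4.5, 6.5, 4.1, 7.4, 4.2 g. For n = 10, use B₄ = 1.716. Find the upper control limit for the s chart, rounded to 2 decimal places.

s̄ = (6.6 + 2.8 + 4.3 + 4.5 + 6.5 + 4.1 + 7.4 + 4.2) / 8 = 5.0500
UCL_s = B₄·s̄ = 1.716 × 5.0500 = 8.6658

8.67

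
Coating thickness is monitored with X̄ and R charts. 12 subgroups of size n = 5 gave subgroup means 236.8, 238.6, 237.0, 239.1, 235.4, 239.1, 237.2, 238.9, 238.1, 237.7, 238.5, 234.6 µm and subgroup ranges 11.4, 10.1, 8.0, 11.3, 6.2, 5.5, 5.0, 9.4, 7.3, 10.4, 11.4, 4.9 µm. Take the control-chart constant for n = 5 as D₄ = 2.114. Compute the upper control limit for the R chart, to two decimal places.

17.78

R̄ = (11.4 + 10.1 + 8.0 + 11.3 + 6.2 + 5.5 + 5.0 + 9.4 + 7.3 + 10.4 + 11.4 + 4.9) / 12 = 100.9000 / 12 = 8.4083
UCL_R = D₄·R̄ = 2.114 × 8.4083 = 17.7752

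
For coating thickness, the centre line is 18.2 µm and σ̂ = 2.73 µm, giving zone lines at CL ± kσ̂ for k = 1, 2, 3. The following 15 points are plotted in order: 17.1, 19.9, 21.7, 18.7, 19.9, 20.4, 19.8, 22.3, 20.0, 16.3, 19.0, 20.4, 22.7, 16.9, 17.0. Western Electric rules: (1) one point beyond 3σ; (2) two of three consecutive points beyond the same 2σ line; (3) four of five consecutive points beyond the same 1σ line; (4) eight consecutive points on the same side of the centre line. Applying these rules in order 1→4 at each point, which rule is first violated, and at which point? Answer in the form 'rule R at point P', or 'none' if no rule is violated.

Zone of each point (C = within 1σ̂, B = 1σ̂–2σ̂, A = 2σ̂–3σ̂, * = beyond 3σ̂; sign = side of CL): 1:-C, 2:+C, 3:+B, 4:+C, 5:+C, 6:+C, 7:+C, 8:+B, 9:+C, 10:-C, 11:+C, 12:+C, 13:+B, 14:-C, 15:-C
Rule 4 (eight consecutive points on the same side of the centre line) is satisfied at point 9.

rule 4 at point 9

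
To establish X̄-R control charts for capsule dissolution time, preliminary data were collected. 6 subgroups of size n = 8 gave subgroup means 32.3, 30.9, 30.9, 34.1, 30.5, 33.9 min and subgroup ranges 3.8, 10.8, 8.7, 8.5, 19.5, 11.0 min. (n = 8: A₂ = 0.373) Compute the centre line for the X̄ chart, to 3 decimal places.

32.100

X̄̄ = (32.3 + 30.9 + 30.9 + 34.1 + 30.5 + 33.9) / 6 = 192.6000 / 6 = 32.1000
CL = X̄̄ = 32.1000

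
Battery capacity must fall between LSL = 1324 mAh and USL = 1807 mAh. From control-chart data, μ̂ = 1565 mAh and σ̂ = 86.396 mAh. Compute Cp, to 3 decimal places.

Cp = (USL − LSL) / (6σ̂) = (1807 − 1324) / (6 × 86.396) = 483.0000 / 518.3760 = 0.9318

0.932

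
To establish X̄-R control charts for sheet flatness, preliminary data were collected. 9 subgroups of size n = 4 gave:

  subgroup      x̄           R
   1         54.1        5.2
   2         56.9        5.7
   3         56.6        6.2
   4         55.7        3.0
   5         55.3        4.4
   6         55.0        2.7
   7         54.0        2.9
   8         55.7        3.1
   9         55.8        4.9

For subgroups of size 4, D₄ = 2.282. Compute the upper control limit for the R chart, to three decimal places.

9.660

R̄ = (5.2 + 5.7 + 6.2 + 3.0 + 4.4 + 2.7 + 2.9 + 3.1 + 4.9) / 9 = 38.1000 / 9 = 4.2333
UCL_R = D₄·R̄ = 2.282 × 4.2333 = 9.6605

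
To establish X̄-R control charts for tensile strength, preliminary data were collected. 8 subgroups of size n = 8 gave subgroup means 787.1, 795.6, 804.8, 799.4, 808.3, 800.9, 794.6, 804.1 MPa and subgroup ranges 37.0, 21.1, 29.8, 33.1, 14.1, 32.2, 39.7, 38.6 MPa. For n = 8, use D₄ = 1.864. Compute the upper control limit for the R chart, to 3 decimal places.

R̄ = (37.0 + 21.1 + 29.8 + 33.1 + 14.1 + 32.2 + 39.7 + 38.6) / 8 = 245.6000 / 8 = 30.7000
UCL_R = D₄·R̄ = 1.864 × 30.7000 = 57.2248

57.225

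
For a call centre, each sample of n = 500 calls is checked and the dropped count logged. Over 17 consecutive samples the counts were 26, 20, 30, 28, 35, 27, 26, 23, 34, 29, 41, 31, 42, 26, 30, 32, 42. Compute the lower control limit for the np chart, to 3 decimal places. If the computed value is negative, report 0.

p̄ = Σdᵢ / (k·n) = 522 / (17 × 500) = 0.06141
LCL = np̄ − 3·√(np̄(1−p̄)) = 30.7059 − 3 × 5.3684 = 14.6006

14.601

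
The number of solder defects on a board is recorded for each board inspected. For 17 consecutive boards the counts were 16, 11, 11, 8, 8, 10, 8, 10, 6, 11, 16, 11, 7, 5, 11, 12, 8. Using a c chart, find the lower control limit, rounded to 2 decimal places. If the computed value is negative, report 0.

c̄ = (16 + 11 + 11 + 8 + 8 + 10 + 8 + 10 + 6 + 11 + 16 + 11 + 7 + 5 + 11 + 12 + 8) / 17 = 169 / 17 = 9.9412
LCL = c̄ − 3√c̄ = 9.9412 − 3 × 3.1530 = 0.4823

0.48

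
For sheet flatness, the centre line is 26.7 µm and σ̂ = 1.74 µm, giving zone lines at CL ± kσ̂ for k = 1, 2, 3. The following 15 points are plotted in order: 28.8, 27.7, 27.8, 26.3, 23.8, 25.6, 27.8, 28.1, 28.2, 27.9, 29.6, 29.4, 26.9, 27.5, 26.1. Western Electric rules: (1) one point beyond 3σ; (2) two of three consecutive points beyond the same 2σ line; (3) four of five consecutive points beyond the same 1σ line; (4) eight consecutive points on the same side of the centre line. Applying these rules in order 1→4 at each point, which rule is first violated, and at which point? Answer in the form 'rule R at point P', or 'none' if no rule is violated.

rule 4 at point 14

Zone of each point (C = within 1σ̂, B = 1σ̂–2σ̂, A = 2σ̂–3σ̂, * = beyond 3σ̂; sign = side of CL): 1:+B, 2:+C, 3:+C, 4:-C, 5:-B, 6:-C, 7:+C, 8:+C, 9:+C, 10:+C, 11:+B, 12:+B, 13:+C, 14:+C, 15:-C
Rule 4 (eight consecutive points on the same side of the centre line) is satisfied at point 14.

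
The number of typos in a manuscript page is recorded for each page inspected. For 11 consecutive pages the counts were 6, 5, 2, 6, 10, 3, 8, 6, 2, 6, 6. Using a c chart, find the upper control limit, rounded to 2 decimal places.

12.46

c̄ = (6 + 5 + 2 + 6 + 10 + 3 + 8 + 6 + 2 + 6 + 6) / 11 = 60 / 11 = 5.4545
UCL = c̄ + 3√c̄ = 5.4545 + 3 × √5.4545 = 5.4545 + 3 × 2.3355 = 12.4610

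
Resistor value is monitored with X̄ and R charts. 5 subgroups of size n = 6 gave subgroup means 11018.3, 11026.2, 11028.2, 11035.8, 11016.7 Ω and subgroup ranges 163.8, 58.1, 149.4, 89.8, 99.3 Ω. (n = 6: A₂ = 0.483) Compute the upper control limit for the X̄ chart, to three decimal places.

X̄̄ = (11018.3 + 11026.2 + 11028.2 + 11035.8 + 11016.7) / 5 = 55125.2000 / 5 = 11025.0400
R̄ = (163.8 + 58.1 + 149.4 + 89.8 + 99.3) / 5 = 560.4000 / 5 = 112.0800
UCL = X̄̄ + A₂·R̄ = 11025.0400 + 0.483 × 112.0800 = 11079.1746

11079.175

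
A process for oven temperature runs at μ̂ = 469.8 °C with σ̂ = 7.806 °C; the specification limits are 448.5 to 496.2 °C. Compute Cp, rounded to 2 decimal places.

Cp = (USL − LSL) / (6σ̂) = (496.2 − 448.5) / (6 × 7.806) = 47.7000 / 46.8360 = 1.0184

1.02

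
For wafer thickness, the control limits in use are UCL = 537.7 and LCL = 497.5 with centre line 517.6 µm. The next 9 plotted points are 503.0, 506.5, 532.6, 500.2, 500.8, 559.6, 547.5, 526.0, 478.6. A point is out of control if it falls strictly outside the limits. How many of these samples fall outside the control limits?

Compare each point to [497.5, 537.7]: sample 6 = 559.6 > UCL; sample 7 = 547.5 > UCL; sample 9 = 478.6 < LCL.

3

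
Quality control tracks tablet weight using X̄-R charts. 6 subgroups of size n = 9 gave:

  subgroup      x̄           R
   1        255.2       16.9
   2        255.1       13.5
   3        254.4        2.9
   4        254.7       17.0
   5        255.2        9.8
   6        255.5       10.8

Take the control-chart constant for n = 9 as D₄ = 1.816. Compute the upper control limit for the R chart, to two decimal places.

R̄ = (16.9 + 13.5 + 2.9 + 17.0 + 9.8 + 10.8) / 6 = 70.9000 / 6 = 11.8167
UCL_R = D₄·R̄ = 1.816 × 11.8167 = 21.4591

21.46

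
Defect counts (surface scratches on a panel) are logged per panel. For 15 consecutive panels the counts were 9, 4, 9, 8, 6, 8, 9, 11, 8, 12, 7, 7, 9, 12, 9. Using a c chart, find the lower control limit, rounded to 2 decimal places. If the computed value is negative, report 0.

0.00

c̄ = (9 + 4 + 9 + 8 + 6 + 8 + 9 + 11 + 8 + 12 + 7 + 7 + 9 + 12 + 9) / 15 = 128 / 15 = 8.5333
LCL = c̄ − 3√c̄ = 8.5333 − 3 × 2.9212 = -0.2302 → 0 (cannot be negative)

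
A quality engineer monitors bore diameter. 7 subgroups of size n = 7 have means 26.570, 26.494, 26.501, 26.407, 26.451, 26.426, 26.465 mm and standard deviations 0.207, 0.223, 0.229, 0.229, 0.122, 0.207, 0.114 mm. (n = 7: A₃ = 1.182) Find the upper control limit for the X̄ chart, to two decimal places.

X̄̄ = (26.570 + 26.494 + 26.501 + 26.407 + 26.451 + 26.426 + 26.465) / 7 = 26.4734
s̄ = (0.207 + 0.223 + 0.229 + 0.229 + 0.122 + 0.207 + 0.114) / 7 = 0.1901
UCL = X̄̄ + A₃·s̄ = 26.4734 + 1.182 × 0.1901 = 26.6982

26.70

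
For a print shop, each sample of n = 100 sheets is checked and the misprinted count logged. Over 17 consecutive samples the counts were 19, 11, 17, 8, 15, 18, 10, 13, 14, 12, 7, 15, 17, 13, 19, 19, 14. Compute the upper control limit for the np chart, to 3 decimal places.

24.641

p̄ = Σdᵢ / (k·n) = 241 / (17 × 100) = 0.14176
UCL = np̄ + 3·√(np̄(1−p̄)) = 14.1765 + 3 × √(14.1765×0.85824) = 14.1765 + 3 × 3.4881 = 24.6407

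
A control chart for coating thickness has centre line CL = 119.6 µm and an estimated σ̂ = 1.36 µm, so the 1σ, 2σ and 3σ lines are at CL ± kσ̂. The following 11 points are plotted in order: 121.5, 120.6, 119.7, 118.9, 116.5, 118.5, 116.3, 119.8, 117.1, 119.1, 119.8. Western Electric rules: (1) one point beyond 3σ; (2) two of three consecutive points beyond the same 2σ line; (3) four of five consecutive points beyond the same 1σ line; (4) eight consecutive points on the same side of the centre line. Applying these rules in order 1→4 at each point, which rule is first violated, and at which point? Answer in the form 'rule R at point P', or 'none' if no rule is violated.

rule 2 at point 7

Zone of each point (C = within 1σ̂, B = 1σ̂–2σ̂, A = 2σ̂–3σ̂, * = beyond 3σ̂; sign = side of CL): 1:+B, 2:+C, 3:+C, 4:-C, 5:-A, 6:-C, 7:-A, 8:+C, 9:-B, 10:-C, 11:+C
Rule 2 (two of three consecutive points beyond the same 2σ limit) is satisfied at point 7.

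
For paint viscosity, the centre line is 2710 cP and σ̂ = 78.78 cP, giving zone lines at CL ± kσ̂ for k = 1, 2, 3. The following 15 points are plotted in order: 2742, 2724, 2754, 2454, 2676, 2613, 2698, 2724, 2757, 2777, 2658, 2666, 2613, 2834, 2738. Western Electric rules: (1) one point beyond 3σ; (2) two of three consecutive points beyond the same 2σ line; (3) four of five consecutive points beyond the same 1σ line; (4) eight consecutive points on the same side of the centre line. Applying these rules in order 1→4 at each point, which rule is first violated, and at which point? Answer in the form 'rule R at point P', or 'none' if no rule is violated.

Zone of each point (C = within 1σ̂, B = 1σ̂–2σ̂, A = 2σ̂–3σ̂, * = beyond 3σ̂; sign = side of CL): 1:+C, 2:+C, 3:+C, 4:-*, 5:-C, 6:-B, 7:-C, 8:+C, 9:+C, 10:+C, 11:-C, 12:-C, 13:-B, 14:+B, 15:+C
Rule 1 (one point beyond the 3σ limits) is satisfied at point 4.

rule 1 at point 4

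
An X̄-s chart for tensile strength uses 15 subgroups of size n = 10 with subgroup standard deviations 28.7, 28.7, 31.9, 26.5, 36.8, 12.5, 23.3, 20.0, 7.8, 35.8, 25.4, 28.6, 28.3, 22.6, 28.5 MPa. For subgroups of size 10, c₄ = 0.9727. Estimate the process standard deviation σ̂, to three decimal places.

s̄ = (28.7 + 28.7 + 31.9 + 26.5 + 36.8 + 12.5 + 23.3 + 20.0 + 7.8 + 35.8 + 25.4 + 28.6 + 28.3 + 22.6 + 28.5) / 15 = 25.6933
σ̂ = s̄ / c₄ = 25.6933 / 0.9727 = 26.4144

26.414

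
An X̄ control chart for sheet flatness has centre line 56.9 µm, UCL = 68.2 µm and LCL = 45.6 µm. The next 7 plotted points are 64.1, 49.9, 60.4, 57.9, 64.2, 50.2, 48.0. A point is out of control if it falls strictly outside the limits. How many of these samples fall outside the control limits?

0

All 7 points lie within [45.6, 68.2].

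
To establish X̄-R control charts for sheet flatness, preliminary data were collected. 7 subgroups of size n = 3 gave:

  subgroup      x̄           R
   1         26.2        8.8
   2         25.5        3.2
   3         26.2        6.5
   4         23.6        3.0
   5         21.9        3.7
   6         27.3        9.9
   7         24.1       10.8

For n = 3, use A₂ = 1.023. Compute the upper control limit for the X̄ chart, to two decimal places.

31.68

X̄̄ = (26.2 + 25.5 + 26.2 + 23.6 + 21.9 + 27.3 + 24.1) / 7 = 174.8000 / 7 = 24.9714
R̄ = (8.8 + 3.2 + 6.5 + 3.0 + 3.7 + 9.9 + 10.8) / 7 = 45.9000 / 7 = 6.5571
UCL = X̄̄ + A₂·R̄ = 24.9714 + 1.023 × 6.5571 = 31.6794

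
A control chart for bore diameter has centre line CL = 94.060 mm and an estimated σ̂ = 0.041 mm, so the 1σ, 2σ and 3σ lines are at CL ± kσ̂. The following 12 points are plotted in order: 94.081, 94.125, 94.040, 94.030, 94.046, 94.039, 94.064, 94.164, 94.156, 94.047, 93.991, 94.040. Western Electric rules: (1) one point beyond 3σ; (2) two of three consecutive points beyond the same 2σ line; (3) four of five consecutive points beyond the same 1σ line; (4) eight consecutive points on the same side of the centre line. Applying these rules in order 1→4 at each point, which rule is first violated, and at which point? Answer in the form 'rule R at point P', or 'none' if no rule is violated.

rule 2 at point 9

Zone of each point (C = within 1σ̂, B = 1σ̂–2σ̂, A = 2σ̂–3σ̂, * = beyond 3σ̂; sign = side of CL): 1:+C, 2:+B, 3:-C, 4:-C, 5:-C, 6:-C, 7:+C, 8:+A, 9:+A, 10:-C, 11:-B, 12:-C
Rule 2 (two of three consecutive points beyond the same 2σ limit) is satisfied at point 9.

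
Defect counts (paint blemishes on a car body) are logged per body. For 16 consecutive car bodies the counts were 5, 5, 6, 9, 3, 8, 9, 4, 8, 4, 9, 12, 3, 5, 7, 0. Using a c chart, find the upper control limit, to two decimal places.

c̄ = (5 + 5 + 6 + 9 + 3 + 8 + 9 + 4 + 8 + 4 + 9 + 12 + 3 + 5 + 7 + 0) / 16 = 97 / 16 = 6.0625
UCL = c̄ + 3√c̄ = 6.0625 + 3 × √6.0625 = 6.0625 + 3 × 2.4622 = 13.4491

13.45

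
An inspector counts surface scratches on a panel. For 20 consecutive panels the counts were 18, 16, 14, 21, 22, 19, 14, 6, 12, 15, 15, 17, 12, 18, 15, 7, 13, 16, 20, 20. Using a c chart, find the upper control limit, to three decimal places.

c̄ = (18 + 16 + 14 + 21 + 22 + 19 + 14 + 6 + 12 + 15 + 15 + 17 + 12 + 18 + 15 + 7 + 13 + 16 + 20 + 20) / 20 = 310 / 20 = 15.5000
UCL = c̄ + 3√c̄ = 15.5000 + 3 × √15.5000 = 15.5000 + 3 × 3.9370 = 27.3110

27.311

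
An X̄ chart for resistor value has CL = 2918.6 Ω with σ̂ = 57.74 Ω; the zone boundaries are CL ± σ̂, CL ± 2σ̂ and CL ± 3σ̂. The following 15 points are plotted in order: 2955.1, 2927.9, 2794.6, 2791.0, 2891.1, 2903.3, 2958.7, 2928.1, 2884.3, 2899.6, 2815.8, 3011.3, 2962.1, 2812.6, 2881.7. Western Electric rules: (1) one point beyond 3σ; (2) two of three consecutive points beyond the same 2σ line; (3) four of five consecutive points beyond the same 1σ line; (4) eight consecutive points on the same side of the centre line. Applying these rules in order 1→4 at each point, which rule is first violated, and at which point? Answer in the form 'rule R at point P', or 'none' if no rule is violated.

rule 2 at point 4

Zone of each point (C = within 1σ̂, B = 1σ̂–2σ̂, A = 2σ̂–3σ̂, * = beyond 3σ̂; sign = side of CL): 1:+C, 2:+C, 3:-A, 4:-A, 5:-C, 6:-C, 7:+C, 8:+C, 9:-C, 10:-C, 11:-B, 12:+B, 13:+C, 14:-B, 15:-C
Rule 2 (two of three consecutive points beyond the same 2σ limit) is satisfied at point 4.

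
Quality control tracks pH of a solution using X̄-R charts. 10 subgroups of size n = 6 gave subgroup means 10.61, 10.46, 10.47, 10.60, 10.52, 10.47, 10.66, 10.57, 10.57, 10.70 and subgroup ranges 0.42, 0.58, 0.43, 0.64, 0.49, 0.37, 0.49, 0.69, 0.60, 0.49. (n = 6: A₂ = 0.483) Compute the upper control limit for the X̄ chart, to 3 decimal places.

X̄̄ = (10.61 + 10.46 + 10.47 + 10.60 + 10.52 + 10.47 + 10.66 + 10.57 + 10.57 + 10.70) / 10 = 105.6300 / 10 = 10.5630
R̄ = (0.42 + 0.58 + 0.43 + 0.64 + 0.49 + 0.37 + 0.49 + 0.69 + 0.60 + 0.49) / 10 = 5.2000 / 10 = 0.5200
UCL = X̄̄ + A₂·R̄ = 10.5630 + 0.483 × 0.5200 = 10.8142

10.814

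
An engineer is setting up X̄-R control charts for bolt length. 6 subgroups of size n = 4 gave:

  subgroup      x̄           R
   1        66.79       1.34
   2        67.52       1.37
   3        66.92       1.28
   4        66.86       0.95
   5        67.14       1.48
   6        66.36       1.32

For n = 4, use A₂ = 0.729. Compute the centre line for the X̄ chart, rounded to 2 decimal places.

X̄̄ = (66.79 + 67.52 + 66.92 + 66.86 + 67.14 + 66.36) / 6 = 401.5900 / 6 = 66.9317
CL = X̄̄ = 66.9317

66.93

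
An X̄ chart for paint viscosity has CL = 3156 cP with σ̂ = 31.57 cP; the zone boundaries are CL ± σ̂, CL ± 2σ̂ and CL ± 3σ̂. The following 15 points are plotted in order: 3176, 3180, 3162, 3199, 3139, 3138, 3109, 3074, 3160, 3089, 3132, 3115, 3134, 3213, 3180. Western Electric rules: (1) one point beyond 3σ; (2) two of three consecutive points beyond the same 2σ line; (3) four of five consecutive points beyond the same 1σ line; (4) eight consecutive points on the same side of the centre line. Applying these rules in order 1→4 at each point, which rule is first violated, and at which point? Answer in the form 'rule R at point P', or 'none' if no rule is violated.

Zone of each point (C = within 1σ̂, B = 1σ̂–2σ̂, A = 2σ̂–3σ̂, * = beyond 3σ̂; sign = side of CL): 1:+C, 2:+C, 3:+C, 4:+B, 5:-C, 6:-C, 7:-B, 8:-A, 9:+C, 10:-A, 11:-C, 12:-B, 13:-C, 14:+B, 15:+C
Rule 2 (two of three consecutive points beyond the same 2σ limit) is satisfied at point 10.

rule 2 at point 10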